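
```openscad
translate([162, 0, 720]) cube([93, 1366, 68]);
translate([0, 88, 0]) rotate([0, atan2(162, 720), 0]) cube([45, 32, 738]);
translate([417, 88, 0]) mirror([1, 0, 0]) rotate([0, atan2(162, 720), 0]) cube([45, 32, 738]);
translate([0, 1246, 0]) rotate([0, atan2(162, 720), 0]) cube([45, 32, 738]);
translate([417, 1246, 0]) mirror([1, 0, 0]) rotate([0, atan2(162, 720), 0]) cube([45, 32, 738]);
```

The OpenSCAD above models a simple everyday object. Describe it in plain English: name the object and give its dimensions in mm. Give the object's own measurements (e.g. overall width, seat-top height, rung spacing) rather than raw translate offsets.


A sawhorse. A 93×1366×68 mm beam (x, y, z) sits on two A-frame leg pairs. Each pair is two raked legs of 45×32 mm section (32 mm along y) splaying symmetrically in x. Each leg rises 720 mm vertically over 162 mm of horizontal reach and is 738 mm long along its own axis. Every leg's outer bottom edge rests on the floor and its outer top edge meets a bottom edge of the beam — the left legs (tilting toward +x) meet the beam's −x bottom edge, the right legs (their mirror images, tilting toward −x) meet its +x bottom edge — so the leg tops tuck under the beam, the beam's underside is 720 mm above the floor, and the feet are 417 mm apart outside-to-outside with the beam centred between them. The two leg pairs are set in 88 mm from either end of the beam.


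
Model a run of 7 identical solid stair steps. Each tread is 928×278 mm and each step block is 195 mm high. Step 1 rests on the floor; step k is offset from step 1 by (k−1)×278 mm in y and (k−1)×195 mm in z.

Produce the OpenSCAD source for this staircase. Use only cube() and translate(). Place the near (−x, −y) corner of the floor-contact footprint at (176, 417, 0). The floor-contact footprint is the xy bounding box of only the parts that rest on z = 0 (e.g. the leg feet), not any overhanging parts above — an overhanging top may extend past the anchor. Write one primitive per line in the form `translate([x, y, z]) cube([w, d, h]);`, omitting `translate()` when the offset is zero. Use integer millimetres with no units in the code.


translate([176, 417, 0]) cube([928, 278, 195]);
translate([176, 695, 195]) cube([928, 278, 195]);
translate([176, 973, 390]) cube([928, 278, 195]);
translate([176, 1251, 585]) cube([928, 278, 195]);
translate([176, 1529, 780]) cube([928, 278, 195]);
translate([176, 1807, 975]) cube([928, 278, 195]);
translate([176, 2085, 1170]) cube([928, 278, 195]);


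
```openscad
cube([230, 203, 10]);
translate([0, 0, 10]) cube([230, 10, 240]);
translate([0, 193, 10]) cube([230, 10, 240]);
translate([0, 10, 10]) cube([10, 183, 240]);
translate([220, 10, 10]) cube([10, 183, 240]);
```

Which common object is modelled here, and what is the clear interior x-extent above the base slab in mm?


An open box. The internal width is 210 mm.

A 230×203 base slab with four walls standing on it — an open box. The base is 230 mm wide and the walls are 10 mm thick, so the internal width is 230 − 2 × 10 = 210 mm.


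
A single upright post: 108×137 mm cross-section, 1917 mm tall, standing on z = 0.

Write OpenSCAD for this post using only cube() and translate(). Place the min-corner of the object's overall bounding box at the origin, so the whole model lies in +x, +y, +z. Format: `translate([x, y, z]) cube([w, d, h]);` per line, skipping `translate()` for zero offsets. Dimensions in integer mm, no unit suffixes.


cube([108, 137, 1917]);


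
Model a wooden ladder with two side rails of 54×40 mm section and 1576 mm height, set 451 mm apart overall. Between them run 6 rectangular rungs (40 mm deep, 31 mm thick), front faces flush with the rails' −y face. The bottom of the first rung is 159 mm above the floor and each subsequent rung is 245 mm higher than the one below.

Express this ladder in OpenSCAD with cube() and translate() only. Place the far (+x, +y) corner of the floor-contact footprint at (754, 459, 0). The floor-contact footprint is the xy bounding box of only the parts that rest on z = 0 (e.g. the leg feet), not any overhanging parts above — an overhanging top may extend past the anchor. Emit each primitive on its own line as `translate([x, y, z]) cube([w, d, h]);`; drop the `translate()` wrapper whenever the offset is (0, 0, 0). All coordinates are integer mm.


// rung span = 451 - 2*54 = 343
// rung[k] z = 159 + k*245
translate([303, 419, 0]) cube([54, 40, 1576]);
translate([700, 419, 0]) cube([54, 40, 1576]);
translate([357, 419, 159]) cube([343, 40, 31]);
translate([357, 419, 404]) cube([343, 40, 31]);
translate([357, 419, 649]) cube([343, 40, 31]);
translate([357, 419, 894]) cube([343, 40, 31]);
translate([357, 419, 1139]) cube([343, 40, 31]);
translate([357, 419, 1384]) cube([343, 40, 31]);


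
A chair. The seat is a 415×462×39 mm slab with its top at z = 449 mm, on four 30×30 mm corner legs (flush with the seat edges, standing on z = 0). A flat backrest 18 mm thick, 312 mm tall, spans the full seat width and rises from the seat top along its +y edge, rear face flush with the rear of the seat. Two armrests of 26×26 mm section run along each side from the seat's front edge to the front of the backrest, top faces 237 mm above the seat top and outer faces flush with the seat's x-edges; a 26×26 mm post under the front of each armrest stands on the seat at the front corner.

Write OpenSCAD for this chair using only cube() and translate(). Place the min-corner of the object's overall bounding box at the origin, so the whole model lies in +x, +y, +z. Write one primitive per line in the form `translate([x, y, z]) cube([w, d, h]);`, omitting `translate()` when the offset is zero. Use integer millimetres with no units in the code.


translate([0, 0, 410]) cube([415, 462, 39]);
cube([30, 30, 410]);
translate([385, 0, 0]) cube([30, 30, 410]);
translate([0, 432, 0]) cube([30, 30, 410]);
translate([385, 432, 0]) cube([30, 30, 410]);
translate([0, 444, 449]) cube([415, 18, 312]);
translate([0, 0, 660]) cube([26, 444, 26]);
translate([389, 0, 660]) cube([26, 444, 26]);
translate([0, 0, 449]) cube([26, 26, 211]);
translate([389, 0, 449]) cube([26, 26, 211]);


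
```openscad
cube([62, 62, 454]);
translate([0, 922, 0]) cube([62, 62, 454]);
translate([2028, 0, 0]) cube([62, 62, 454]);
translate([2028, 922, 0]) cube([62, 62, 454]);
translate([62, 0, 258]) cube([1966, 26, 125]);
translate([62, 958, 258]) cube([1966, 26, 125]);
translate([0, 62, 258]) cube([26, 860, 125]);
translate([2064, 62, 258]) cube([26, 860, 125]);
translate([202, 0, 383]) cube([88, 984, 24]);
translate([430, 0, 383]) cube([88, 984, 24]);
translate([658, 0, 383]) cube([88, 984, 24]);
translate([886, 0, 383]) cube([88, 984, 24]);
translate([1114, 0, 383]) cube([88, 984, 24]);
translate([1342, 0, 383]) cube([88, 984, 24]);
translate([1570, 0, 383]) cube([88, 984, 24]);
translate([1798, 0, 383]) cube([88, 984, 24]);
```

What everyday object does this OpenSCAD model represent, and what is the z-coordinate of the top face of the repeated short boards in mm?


A bed frame. The slat-top height is 407 mm.

Four posts, four rails, and a row of slats — a bed frame. Slats sit on the rails at z = 258 + 125 = 383; with slat thickness 24, the top is 407 mm.


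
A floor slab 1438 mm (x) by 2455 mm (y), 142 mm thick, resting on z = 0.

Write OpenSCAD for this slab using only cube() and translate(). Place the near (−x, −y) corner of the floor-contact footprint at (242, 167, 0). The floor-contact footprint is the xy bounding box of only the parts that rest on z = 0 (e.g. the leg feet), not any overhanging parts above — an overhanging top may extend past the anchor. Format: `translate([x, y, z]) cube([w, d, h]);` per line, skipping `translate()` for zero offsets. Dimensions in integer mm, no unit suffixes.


translate([242, 167, 0]) cube([1438, 2455, 142]);


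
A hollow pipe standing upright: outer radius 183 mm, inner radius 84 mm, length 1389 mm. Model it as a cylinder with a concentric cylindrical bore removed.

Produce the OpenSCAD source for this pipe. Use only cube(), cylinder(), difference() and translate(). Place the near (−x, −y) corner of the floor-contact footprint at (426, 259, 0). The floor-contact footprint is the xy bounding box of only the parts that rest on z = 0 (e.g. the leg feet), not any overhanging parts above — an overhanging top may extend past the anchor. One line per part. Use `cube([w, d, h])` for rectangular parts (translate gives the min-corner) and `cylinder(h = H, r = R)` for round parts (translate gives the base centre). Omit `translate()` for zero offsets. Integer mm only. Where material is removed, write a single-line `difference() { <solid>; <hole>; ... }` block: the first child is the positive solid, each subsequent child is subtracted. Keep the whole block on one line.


difference() { translate([609, 442, 0]) cylinder(h = 1389, r = 183); translate([609, 442, 0]) cylinder(h = 1389, r = 84); }


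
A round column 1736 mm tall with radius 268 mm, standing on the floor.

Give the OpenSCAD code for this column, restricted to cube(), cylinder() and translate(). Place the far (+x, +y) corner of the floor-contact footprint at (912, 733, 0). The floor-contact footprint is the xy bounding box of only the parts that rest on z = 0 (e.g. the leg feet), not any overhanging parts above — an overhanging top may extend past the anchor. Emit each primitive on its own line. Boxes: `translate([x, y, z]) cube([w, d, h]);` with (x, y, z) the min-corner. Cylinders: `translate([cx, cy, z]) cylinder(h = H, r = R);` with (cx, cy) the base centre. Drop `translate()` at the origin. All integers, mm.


translate([644, 465, 0]) cylinder(h = 1736, r = 268);


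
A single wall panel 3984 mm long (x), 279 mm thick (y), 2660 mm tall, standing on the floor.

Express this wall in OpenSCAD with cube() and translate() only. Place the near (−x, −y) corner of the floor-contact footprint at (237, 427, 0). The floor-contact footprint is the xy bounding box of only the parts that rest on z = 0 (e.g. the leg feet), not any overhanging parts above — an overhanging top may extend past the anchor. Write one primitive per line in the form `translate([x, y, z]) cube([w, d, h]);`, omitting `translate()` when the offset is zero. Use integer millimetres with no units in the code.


translate([237, 427, 0]) cube([3984, 279, 2660]);


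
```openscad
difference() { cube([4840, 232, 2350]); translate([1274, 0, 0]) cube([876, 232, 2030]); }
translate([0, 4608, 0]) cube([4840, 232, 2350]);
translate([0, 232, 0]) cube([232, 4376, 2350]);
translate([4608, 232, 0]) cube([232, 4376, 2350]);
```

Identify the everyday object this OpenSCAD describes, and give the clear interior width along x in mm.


A single room. The interior width is 4376 mm.

Four walls enclosing a rectangle with a door in the front wall — a room. Outside width 4840 minus two 232 mm walls gives 4376 mm.


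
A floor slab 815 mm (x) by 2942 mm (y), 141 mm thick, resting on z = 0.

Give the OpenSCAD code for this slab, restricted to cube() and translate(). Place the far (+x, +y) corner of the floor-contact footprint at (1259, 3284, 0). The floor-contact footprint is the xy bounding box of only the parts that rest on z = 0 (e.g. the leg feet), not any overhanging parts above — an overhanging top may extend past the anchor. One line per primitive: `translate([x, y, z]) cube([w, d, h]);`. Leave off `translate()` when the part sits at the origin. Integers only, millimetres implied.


translate([444, 342, 0]) cube([815, 2942, 141]);


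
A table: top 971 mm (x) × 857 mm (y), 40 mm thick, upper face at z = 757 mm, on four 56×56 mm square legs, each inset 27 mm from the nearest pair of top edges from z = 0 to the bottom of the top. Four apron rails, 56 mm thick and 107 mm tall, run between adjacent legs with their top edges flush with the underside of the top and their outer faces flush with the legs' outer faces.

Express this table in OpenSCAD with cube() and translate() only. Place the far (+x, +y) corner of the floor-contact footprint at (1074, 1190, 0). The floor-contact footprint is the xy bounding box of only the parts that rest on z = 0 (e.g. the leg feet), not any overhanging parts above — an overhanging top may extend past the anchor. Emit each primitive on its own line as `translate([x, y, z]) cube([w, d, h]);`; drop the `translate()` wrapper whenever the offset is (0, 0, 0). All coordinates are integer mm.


// leg_h = 757 - 40 = 717
// apron z = 717 - 107 = 610
translate([130, 360, 717]) cube([971, 857, 40]);
translate([157, 387, 0]) cube([56, 56, 717]);
translate([1018, 387, 0]) cube([56, 56, 717]);
translate([157, 1134, 0]) cube([56, 56, 717]);
translate([1018, 1134, 0]) cube([56, 56, 717]);
translate([213, 387, 610]) cube([805, 56, 107]);
translate([213, 1134, 610]) cube([805, 56, 107]);
translate([157, 443, 610]) cube([56, 691, 107]);
translate([1018, 443, 610]) cube([56, 691, 107]);


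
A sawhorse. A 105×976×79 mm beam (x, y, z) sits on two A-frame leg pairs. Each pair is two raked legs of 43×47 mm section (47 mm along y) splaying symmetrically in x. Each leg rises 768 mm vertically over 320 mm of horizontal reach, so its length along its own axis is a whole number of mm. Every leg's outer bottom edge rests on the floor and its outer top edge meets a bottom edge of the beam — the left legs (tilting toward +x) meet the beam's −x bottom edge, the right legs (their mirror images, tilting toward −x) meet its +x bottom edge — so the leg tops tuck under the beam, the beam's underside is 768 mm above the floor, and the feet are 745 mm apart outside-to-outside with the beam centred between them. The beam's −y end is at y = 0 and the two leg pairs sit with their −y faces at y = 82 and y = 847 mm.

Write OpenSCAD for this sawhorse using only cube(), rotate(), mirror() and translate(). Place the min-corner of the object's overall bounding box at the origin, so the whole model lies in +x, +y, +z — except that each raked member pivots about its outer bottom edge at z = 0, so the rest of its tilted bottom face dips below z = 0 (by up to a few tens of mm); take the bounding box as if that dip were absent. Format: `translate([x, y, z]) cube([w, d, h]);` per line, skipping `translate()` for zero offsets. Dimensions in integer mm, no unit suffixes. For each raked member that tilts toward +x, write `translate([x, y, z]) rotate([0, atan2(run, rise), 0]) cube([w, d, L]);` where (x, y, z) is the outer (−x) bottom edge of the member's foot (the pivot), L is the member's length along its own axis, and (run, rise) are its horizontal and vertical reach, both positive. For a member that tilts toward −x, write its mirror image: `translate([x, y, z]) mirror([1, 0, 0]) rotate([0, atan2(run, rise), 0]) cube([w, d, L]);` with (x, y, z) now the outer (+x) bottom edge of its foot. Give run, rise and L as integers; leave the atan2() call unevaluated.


translate([320, 0, 768]) cube([105, 976, 79]);
translate([0, 82, 0]) rotate([0, atan2(320, 768), 0]) cube([43, 47, 832]);
translate([745, 82, 0]) mirror([1, 0, 0]) rotate([0, atan2(320, 768), 0]) cube([43, 47, 832]);
translate([0, 847, 0]) rotate([0, atan2(320, 768), 0]) cube([43, 47, 832]);
translate([745, 847, 0]) mirror([1, 0, 0]) rotate([0, atan2(320, 768), 0]) cube([43, 47, 832]);


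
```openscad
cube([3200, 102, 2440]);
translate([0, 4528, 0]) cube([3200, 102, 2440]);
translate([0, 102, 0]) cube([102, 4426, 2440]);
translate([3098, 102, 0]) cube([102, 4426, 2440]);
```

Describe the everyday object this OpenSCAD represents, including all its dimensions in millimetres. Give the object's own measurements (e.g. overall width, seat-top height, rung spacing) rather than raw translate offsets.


The wall frame of a small rectangular building: four walls, each 2440 mm tall and 102 mm thick, enclosing a footprint 3200 mm (x) by 4630 mm (y) outside-to-outside, with no floor or roof. The front and back walls (the −y and +y sides) span the full width; the two side walls fit between them.


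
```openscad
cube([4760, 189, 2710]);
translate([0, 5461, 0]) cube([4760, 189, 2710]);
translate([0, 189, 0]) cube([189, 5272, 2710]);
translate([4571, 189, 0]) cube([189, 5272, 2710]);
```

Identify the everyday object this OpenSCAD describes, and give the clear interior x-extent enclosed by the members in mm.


A house (or room) frame. The interior width is 4382 mm.

Four 2710 mm walls enclosing a rectangle with no floor or roof — a room or house frame. Outside width is 4760 mm and wall thickness is 189 mm, so the interior width is 4760 − 2 × 189 = 4382 mm.


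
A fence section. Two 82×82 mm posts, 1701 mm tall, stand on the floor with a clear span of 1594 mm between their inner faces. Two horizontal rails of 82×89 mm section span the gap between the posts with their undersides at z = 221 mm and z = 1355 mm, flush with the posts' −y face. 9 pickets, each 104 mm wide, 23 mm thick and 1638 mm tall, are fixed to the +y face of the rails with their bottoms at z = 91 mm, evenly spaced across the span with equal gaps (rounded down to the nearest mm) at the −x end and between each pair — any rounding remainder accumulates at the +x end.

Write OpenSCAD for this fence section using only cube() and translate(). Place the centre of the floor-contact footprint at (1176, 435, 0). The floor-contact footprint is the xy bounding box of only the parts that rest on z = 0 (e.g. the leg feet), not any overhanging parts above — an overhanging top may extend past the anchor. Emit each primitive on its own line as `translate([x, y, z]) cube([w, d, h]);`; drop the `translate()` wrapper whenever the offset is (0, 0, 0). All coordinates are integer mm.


translate([297, 394, 0]) cube([82, 82, 1701]);
translate([1973, 394, 0]) cube([82, 82, 1701]);
translate([379, 394, 221]) cube([1594, 82, 89]);
translate([379, 394, 1355]) cube([1594, 82, 89]);
translate([444, 476, 91]) cube([104, 23, 1638]);
translate([613, 476, 91]) cube([104, 23, 1638]);
translate([782, 476, 91]) cube([104, 23, 1638]);
translate([951, 476, 91]) cube([104, 23, 1638]);
translate([1120, 476, 91]) cube([104, 23, 1638]);
translate([1289, 476, 91]) cube([104, 23, 1638]);
translate([1458, 476, 91]) cube([104, 23, 1638]);
translate([1627, 476, 91]) cube([104, 23, 1638]);
translate([1796, 476, 91]) cube([104, 23, 1638]);


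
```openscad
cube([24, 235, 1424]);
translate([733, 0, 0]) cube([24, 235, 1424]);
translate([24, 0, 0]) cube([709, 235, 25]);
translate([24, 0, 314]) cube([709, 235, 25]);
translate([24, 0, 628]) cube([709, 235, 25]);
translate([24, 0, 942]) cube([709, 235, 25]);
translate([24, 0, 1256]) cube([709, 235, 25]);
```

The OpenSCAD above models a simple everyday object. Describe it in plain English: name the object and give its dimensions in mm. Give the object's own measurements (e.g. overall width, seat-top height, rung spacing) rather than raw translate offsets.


An open bookshelf. Two side panels, each 24 mm thick, 235 mm deep and 1424 mm tall, stand 757 mm apart (outside-to-outside). Between them sit 5 shelves, each 25 mm thick and 235 mm deep, spanning the full gap between the sides. The bottom shelf rests on the floor (its underside at z = 0) and the clear gap between one shelf's top and the next shelf's underside is 289 mm.


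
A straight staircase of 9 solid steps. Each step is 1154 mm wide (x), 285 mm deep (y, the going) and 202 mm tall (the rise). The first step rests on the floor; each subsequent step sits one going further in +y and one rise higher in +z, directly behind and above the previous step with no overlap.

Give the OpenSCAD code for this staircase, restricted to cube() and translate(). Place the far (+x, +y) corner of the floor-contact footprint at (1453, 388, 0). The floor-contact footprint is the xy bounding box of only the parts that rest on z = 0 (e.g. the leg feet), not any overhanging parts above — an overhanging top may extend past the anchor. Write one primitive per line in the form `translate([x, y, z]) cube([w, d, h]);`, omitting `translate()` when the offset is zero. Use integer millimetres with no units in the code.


translate([299, 103, 0]) cube([1154, 285, 202]);
translate([299, 388, 202]) cube([1154, 285, 202]);
translate([299, 673, 404]) cube([1154, 285, 202]);
translate([299, 958, 606]) cube([1154, 285, 202]);
translate([299, 1243, 808]) cube([1154, 285, 202]);
translate([299, 1528, 1010]) cube([1154, 285, 202]);
translate([299, 1813, 1212]) cube([1154, 285, 202]);
translate([299, 2098, 1414]) cube([1154, 285, 202]);
translate([299, 2383, 1616]) cube([1154, 285, 202]);


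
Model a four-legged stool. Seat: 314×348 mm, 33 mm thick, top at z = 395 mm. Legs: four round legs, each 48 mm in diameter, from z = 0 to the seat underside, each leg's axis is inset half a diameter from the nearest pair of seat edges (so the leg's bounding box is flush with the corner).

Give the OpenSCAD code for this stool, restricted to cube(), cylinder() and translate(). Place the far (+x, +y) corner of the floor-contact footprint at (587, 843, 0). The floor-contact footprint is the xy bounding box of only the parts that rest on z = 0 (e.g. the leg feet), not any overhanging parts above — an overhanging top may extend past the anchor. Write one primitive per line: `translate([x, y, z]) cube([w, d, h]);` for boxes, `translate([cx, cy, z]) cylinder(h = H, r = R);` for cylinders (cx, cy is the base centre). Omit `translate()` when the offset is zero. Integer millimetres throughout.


// leg_h = 395 - 33 = 362
translate([273, 495, 362]) cube([314, 348, 33]);
translate([297, 519, 0]) cylinder(h = 362, r = 24);
translate([563, 519, 0]) cylinder(h = 362, r = 24);
translate([297, 819, 0]) cylinder(h = 362, r = 24);
translate([563, 819, 0]) cylinder(h = 362, r = 24);


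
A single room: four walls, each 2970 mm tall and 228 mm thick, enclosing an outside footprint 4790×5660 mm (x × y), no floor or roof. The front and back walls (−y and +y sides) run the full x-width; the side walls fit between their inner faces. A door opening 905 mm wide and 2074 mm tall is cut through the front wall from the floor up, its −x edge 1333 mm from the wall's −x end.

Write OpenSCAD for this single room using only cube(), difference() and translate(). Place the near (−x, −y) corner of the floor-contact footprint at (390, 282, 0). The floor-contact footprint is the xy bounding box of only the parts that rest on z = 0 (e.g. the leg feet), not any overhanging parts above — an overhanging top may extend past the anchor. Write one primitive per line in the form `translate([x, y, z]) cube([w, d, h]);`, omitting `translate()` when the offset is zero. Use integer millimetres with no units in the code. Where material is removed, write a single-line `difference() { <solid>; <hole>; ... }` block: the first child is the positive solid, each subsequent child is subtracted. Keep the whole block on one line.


difference() { translate([390, 282, 0]) cube([4790, 228, 2970]); translate([1723, 282, 0]) cube([905, 228, 2074]); }
translate([390, 5714, 0]) cube([4790, 228, 2970]);
translate([390, 510, 0]) cube([228, 5204, 2970]);
translate([4952, 510, 0]) cube([228, 5204, 2970]);


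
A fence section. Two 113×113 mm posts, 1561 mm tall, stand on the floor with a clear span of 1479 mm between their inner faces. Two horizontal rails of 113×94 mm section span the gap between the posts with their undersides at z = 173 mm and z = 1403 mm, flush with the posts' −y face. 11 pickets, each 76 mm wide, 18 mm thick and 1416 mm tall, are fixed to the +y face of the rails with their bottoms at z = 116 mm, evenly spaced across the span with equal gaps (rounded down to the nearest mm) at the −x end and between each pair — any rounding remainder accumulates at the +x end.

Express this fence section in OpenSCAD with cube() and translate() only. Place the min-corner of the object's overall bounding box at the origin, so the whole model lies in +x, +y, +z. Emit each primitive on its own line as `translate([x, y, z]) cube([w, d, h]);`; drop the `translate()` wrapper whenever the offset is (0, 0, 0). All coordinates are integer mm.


cube([113, 113, 1561]);
translate([1592, 0, 0]) cube([113, 113, 1561]);
translate([113, 0, 173]) cube([1479, 113, 94]);
translate([113, 0, 1403]) cube([1479, 113, 94]);
translate([166, 113, 116]) cube([76, 18, 1416]);
translate([295, 113, 116]) cube([76, 18, 1416]);
translate([424, 113, 116]) cube([76, 18, 1416]);
translate([553, 113, 116]) cube([76, 18, 1416]);
translate([682, 113, 116]) cube([76, 18, 1416]);
translate([811, 113, 116]) cube([76, 18, 1416]);
translate([940, 113, 116]) cube([76, 18, 1416]);
translate([1069, 113, 116]) cube([76, 18, 1416]);
translate([1198, 113, 116]) cube([76, 18, 1416]);
translate([1327, 113, 116]) cube([76, 18, 1416]);
translate([1456, 113, 116]) cube([76, 18, 1416]);


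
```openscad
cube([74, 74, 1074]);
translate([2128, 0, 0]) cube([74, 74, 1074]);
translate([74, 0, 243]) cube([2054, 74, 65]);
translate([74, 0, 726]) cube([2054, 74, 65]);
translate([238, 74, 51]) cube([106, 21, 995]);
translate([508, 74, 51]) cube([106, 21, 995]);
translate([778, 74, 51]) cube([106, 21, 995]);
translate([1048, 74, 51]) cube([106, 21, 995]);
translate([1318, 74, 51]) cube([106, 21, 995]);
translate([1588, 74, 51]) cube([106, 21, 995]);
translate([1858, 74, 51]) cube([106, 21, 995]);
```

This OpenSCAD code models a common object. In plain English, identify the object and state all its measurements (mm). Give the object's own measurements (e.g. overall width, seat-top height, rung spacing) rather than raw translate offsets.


A fence section. Two 74×74 mm posts, 1074 mm tall, stand on the floor with a clear span of 2054 mm between their inner faces. Two horizontal rails of 74×65 mm section span the gap between the posts with their undersides at z = 243 mm and z = 726 mm, flush with the posts' −y face. 7 pickets, each 106 mm wide, 21 mm thick and 995 mm tall, are fixed to the +y face of the rails with their bottoms at z = 51 mm, spaced across the span with a 164 mm gap after the −x post and between neighbouring pickets and before the +x post.


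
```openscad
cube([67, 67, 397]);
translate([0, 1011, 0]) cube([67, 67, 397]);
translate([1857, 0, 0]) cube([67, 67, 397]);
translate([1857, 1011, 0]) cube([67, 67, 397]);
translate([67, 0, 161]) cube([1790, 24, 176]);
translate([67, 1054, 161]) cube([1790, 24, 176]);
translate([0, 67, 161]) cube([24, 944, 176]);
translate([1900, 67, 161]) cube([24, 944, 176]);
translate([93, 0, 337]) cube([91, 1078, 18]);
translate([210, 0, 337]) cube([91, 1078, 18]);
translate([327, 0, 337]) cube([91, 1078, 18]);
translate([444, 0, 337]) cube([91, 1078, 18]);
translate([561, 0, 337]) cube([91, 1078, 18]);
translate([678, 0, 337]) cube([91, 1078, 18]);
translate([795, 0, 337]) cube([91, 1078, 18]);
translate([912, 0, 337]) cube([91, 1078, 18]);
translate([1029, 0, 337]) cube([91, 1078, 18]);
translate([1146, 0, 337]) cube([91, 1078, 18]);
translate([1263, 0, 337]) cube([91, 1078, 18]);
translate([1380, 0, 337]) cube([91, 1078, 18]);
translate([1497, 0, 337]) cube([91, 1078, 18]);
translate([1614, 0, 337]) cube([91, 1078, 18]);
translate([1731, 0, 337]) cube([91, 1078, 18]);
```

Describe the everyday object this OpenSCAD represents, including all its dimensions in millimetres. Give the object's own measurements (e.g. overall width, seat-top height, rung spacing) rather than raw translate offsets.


A bed frame 1924 mm long (x) by 1078 mm wide (y). Four 67×67 mm corner posts, 397 mm tall, at the corners of the footprint. Four rails of 24 mm thickness and 176 mm height run between adjacent posts with their undersides at z = 161 mm, their outer faces flush with the outside of the frame (the two x-running rails run between the posts' inner faces; the two y-running rails run between the posts' inner faces). 15 slats, each 91 mm wide (x) and 18 mm thick, lie across the top of the two x-running rails, running the full 1078 mm width of the frame in y; along x they sit between the end posts with a 26 mm gap after the −x posts and between neighbouring slats, leaving 35 mm before the +x posts.


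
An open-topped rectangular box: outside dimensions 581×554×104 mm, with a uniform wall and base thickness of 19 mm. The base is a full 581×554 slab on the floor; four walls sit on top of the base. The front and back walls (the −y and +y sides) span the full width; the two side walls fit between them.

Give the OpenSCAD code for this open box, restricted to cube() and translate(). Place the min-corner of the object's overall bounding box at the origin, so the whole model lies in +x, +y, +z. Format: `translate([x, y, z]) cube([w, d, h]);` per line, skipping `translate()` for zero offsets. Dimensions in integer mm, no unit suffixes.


cube([581, 554, 19]);
translate([0, 0, 19]) cube([581, 19, 85]);
translate([0, 535, 19]) cube([581, 19, 85]);
translate([0, 19, 19]) cube([19, 516, 85]);
translate([562, 19, 19]) cube([19, 516, 85]);


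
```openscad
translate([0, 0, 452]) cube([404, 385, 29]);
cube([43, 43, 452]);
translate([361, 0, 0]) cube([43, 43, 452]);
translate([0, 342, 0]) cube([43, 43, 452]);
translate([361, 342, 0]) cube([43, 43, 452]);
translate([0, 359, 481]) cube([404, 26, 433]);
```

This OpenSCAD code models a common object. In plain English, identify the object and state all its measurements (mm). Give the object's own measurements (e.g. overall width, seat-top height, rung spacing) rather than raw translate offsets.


A chair. The seat is a 404×385×29 mm slab with its top at z = 481 mm, on four 43×43 mm corner legs (flush with the seat edges, standing on z = 0). A flat backrest 26 mm thick, 433 mm tall, spans the full seat width and rises from the seat top along its +y edge, rear face flush with the rear of the seat.


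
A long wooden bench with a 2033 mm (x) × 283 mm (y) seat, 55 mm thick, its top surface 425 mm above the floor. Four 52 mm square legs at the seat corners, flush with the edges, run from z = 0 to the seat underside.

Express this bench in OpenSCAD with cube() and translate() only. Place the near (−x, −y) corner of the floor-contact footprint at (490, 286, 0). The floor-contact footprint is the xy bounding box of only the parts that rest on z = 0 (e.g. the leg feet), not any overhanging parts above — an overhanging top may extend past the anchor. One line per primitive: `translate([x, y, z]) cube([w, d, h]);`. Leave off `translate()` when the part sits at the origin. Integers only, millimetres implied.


translate([490, 286, 370]) cube([2033, 283, 55]);
translate([490, 286, 0]) cube([52, 52, 370]);
translate([490, 517, 0]) cube([52, 52, 370]);
translate([2471, 286, 0]) cube([52, 52, 370]);
translate([2471, 517, 0]) cube([52, 52, 370]);


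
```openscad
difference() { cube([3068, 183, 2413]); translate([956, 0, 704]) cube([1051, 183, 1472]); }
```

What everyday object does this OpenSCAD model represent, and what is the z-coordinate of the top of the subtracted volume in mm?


A wall with a window opening. The window head height is 2176 mm.

A wall with a rectangular opening subtracted — a window. Sill at z = 704, opening 1472 mm tall, so the head is at 704 + 1472 = 2176 mm.


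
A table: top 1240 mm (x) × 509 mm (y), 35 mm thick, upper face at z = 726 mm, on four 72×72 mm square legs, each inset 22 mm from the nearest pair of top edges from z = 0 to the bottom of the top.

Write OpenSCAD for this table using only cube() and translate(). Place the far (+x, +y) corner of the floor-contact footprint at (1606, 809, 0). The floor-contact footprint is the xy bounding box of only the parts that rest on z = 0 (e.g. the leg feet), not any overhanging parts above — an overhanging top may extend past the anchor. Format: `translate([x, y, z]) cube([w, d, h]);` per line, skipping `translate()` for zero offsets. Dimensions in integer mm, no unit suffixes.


translate([388, 322, 691]) cube([1240, 509, 35]);
translate([410, 344, 0]) cube([72, 72, 691]);
translate([1534, 344, 0]) cube([72, 72, 691]);
translate([410, 737, 0]) cube([72, 72, 691]);
translate([1534, 737, 0]) cube([72, 72, 691]);


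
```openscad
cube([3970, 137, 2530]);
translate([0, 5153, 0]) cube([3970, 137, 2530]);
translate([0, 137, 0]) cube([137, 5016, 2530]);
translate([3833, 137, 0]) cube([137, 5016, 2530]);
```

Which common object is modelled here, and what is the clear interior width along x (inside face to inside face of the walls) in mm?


A house (or room) frame. The interior width is 3696 mm.

Four 2530 mm walls enclosing a rectangle with no floor or roof — a room or house frame. Outside width is 3970 mm and wall thickness is 137 mm, so the interior width is 3970 − 2 × 137 = 3696 mm.


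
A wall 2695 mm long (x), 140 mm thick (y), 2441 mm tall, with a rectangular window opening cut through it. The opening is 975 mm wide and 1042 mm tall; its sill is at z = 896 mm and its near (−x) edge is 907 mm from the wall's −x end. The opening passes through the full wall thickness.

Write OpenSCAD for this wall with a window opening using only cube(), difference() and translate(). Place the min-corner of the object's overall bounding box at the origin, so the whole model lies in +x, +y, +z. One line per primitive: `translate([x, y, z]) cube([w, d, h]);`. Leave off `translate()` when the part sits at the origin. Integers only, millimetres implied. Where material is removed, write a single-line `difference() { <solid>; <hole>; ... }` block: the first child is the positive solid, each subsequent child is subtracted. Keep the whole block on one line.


difference() { cube([2695, 140, 2441]); translate([907, 0, 896]) cube([975, 140, 1042]); }


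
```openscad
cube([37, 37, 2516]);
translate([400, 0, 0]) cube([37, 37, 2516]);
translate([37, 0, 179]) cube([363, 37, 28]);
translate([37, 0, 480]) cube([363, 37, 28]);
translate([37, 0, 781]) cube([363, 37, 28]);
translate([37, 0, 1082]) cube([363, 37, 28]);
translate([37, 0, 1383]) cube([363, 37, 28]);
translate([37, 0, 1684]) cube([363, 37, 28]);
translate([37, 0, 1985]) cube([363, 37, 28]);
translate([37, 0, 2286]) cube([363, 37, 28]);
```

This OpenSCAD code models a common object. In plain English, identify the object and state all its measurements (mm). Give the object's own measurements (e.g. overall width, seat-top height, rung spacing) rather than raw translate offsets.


A straight ladder. Two 37×37 mm vertical rails, 2516 mm tall, stand 437 mm apart (outside-to-outside) with their front faces coplanar on the −y side. 8 rungs, each 37 mm deep and 28 mm tall, span between the inner faces of the rails, front faces flush with the rails. The lowest rung's underside is at z = 179 mm and rungs are spaced 301 mm apart (underside to underside).


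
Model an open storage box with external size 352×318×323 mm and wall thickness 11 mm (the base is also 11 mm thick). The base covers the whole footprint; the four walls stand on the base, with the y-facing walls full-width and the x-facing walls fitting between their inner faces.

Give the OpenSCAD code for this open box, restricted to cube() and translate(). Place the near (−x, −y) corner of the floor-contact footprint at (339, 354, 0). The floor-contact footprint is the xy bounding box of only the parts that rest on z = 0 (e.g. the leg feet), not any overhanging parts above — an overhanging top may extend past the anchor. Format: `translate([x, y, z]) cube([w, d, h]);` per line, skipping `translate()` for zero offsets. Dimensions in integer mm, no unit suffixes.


translate([339, 354, 0]) cube([352, 318, 11]);
translate([339, 354, 11]) cube([352, 11, 312]);
translate([339, 661, 11]) cube([352, 11, 312]);
translate([339, 365, 11]) cube([11, 296, 312]);
translate([680, 365, 11]) cube([11, 296, 312]);


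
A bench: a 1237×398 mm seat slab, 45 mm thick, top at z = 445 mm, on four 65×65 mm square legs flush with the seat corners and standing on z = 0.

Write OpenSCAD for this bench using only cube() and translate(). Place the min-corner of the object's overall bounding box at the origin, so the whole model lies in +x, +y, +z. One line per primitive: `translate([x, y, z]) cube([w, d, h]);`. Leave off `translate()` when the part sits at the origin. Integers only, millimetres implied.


// leg_h = 445 − 45 = 400
translate([0, 0, 400]) cube([1237, 398, 45]);
cube([65, 65, 400]);
translate([0, 333, 0]) cube([65, 65, 400]);
translate([1172, 0, 0]) cube([65, 65, 400]);
translate([1172, 333, 0]) cube([65, 65, 400]);


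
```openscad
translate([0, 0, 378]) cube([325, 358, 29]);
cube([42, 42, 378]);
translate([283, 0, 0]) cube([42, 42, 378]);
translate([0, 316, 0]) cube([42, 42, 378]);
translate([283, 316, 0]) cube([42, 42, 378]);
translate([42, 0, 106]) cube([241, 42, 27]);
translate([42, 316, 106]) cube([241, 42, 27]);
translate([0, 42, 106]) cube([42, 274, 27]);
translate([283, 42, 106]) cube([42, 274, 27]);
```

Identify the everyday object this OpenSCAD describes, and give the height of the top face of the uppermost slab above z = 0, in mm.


A stool. The seat height is 407 mm.

A 325×358×29 slab at z = 378 on four corner posts — a stool. The seat top is 378 + 29 = 407 mm.


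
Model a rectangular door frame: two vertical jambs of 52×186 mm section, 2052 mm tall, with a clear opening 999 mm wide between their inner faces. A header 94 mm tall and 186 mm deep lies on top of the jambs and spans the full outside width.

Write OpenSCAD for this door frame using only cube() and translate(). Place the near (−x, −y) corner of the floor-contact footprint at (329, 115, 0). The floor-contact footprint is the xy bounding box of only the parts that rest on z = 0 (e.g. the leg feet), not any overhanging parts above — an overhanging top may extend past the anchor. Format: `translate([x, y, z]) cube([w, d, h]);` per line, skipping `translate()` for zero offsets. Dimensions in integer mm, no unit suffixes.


translate([329, 115, 0]) cube([52, 186, 2052]);
translate([1380, 115, 0]) cube([52, 186, 2052]);
translate([329, 115, 2052]) cube([1103, 186, 94]);


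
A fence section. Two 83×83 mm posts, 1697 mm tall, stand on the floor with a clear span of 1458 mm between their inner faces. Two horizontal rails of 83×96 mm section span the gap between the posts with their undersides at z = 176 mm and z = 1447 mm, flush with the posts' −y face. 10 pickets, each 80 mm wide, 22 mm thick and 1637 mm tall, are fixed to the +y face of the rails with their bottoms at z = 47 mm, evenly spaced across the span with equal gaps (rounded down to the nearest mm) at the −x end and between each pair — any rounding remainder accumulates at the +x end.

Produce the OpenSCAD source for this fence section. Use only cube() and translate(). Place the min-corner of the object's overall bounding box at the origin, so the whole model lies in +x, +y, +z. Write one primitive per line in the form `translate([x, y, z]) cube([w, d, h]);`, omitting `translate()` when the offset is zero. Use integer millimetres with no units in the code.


cube([83, 83, 1697]);
translate([1541, 0, 0]) cube([83, 83, 1697]);
translate([83, 0, 176]) cube([1458, 83, 96]);
translate([83, 0, 1447]) cube([1458, 83, 96]);
translate([142, 83, 47]) cube([80, 22, 1637]);
translate([281, 83, 47]) cube([80, 22, 1637]);
translate([420, 83, 47]) cube([80, 22, 1637]);
translate([559, 83, 47]) cube([80, 22, 1637]);
translate([698, 83, 47]) cube([80, 22, 1637]);
translate([837, 83, 47]) cube([80, 22, 1637]);
translate([976, 83, 47]) cube([80, 22, 1637]);
translate([1115, 83, 47]) cube([80, 22, 1637]);
translate([1254, 83, 47]) cube([80, 22, 1637]);
translate([1393, 83, 47]) cube([80, 22, 1637]);


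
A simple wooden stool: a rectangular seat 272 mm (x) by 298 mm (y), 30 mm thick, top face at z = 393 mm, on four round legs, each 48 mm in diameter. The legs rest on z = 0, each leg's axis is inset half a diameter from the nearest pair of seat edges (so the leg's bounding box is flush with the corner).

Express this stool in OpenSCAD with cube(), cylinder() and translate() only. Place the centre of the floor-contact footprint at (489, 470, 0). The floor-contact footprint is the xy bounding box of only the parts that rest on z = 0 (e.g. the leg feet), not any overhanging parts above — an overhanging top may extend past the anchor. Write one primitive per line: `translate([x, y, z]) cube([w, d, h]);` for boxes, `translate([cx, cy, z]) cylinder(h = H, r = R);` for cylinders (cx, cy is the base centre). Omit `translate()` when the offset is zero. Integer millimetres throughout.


translate([353, 321, 363]) cube([272, 298, 30]);
translate([377, 345, 0]) cylinder(h = 363, r = 24);
translate([601, 345, 0]) cylinder(h = 363, r = 24);
translate([377, 595, 0]) cylinder(h = 363, r = 24);
translate([601, 595, 0]) cylinder(h = 363, r = 24);
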